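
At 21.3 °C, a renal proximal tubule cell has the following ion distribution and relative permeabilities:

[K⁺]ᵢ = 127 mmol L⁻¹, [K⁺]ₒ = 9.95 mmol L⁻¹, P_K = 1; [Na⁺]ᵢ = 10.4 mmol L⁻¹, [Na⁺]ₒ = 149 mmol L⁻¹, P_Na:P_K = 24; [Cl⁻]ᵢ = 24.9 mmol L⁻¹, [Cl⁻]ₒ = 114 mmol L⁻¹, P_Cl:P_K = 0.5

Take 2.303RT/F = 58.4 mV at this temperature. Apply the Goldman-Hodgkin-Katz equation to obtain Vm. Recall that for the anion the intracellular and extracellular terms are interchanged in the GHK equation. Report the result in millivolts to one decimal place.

Vm = 58.4 · log₁₀[(Σ P·[cation]ₒ + Σ P·[anion]ᵢ) / (Σ P·[cation]ᵢ + Σ P·[anion]ₒ)]
Numerator = 1×9.95 + 24×149 + 0.5×24.9 = 3598
Denominator = 1×127 + 24×10.4 + 0.5×114 = 433.6
Vm = 58.4 · log₁₀(8.2989) = 58.4 × (0.9190) = 53.67 mV

53.7 mV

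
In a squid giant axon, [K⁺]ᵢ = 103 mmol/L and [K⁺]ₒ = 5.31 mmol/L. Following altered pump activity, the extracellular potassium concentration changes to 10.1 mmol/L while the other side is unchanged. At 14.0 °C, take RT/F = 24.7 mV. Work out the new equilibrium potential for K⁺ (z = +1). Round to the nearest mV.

-57 mV

After the shift: [K⁺]_out = 10.1, [K⁺]_in = 103 mmol/L.
E_new = (24.7/1)·ln(10.1/103) = 24.70 · (-2.3222) = -57.36 mV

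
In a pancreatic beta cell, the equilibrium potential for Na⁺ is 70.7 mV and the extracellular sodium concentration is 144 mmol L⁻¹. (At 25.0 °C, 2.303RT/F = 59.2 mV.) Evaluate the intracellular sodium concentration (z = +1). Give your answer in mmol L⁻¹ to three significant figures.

9.21 mmol L⁻¹

Nernst: E = (59.2/1) · log₁₀([out]/[in]), so log₁₀([out]/[in]) = 70.7 × 1 / 59.2 = 1.1943.
[out]/[in] = 10^(1.1943) = 15.64.
[in] = 144 / 15.64 = 9.207 mmol L⁻¹.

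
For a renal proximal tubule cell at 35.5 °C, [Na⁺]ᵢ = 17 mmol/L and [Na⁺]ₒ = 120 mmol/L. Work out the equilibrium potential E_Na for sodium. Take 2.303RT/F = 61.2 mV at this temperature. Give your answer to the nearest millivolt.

E = (61.2/z) · log₁₀([Na⁺]_out/[Na⁺]_in) with z = +1.
= (61.2/1) · log₁₀(120/17) = 61.20 · log₁₀(7.059)
= 61.20 · (0.8487) = 51.94 mV

52 mV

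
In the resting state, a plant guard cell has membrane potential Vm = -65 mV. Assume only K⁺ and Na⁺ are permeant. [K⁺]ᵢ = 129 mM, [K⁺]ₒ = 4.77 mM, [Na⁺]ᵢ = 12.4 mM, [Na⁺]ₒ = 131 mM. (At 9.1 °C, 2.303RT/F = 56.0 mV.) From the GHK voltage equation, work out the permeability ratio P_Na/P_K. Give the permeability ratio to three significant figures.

0.0318

Let α = P_Na/P_K. GHK: Vm = 56.0·log₁₀[(Kₒ + α·Naₒ)/(Kᵢ + α·Naᵢ)].
10^(Vm/56.0) = 10^(-65.0/56.0) = 0.069069
So 0.069069·(Kᵢ + α·Naᵢ) = Kₒ + α·Naₒ → α = (0.069069·129.0 − 4.77) / (131.0 − 0.069069·12.4)
α = (8.91 − 4.77) / (131.0 − 0.8565) = 4.14/130.1 = 0.03181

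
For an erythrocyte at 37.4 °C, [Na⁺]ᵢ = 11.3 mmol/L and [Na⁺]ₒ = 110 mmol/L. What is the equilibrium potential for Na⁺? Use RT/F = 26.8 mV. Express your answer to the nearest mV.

E = (26.8/z) · ln([Na⁺]_out/[Na⁺]_in) with z = +1.
= (26.8/1) · ln(110/11.3) = 26.80 · ln(9.735)
= 26.80 · (2.2757) = 60.99 mV

61 mV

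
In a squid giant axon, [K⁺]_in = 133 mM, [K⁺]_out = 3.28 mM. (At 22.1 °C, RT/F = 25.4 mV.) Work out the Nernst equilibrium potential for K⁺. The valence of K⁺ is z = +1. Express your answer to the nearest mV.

-94 mV

E = (25.4/z) · ln([K⁺]_out/[K⁺]_in) with z = +1.
= (25.4/1) · ln(3.28/133) = 25.40 · ln(0.02466)
= 25.40 · (-3.7025) = -94.04 mV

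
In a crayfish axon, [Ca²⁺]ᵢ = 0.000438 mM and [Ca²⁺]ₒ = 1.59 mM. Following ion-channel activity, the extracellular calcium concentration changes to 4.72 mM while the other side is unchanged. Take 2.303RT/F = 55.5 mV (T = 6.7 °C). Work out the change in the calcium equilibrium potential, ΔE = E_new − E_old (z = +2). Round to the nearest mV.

13 mV

E_old = (55.5/2)·log₁₀(1.59/0.000438) = 98.79 mV
E_new = (55.5/2)·log₁₀(4.72/0.000438) = 111.90 mV
ΔE = 111.90 − (98.79) = 13.11 mV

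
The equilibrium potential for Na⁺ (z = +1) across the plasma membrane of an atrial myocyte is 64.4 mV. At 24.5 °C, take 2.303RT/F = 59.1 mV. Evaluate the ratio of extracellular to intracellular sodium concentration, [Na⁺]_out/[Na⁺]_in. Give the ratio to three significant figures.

12.3

log₁₀([out]/[in]) = E·z/(59.1) = 64.4 × 1 / 59.1 = 1.0897
[out]/[in] = 10^(1.0897) = 12.29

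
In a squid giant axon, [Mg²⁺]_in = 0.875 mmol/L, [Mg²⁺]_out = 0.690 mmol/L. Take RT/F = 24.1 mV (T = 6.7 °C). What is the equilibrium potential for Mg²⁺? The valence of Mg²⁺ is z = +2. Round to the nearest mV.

-3 mV

E = (24.1/z) · ln([Mg²⁺]_out/[Mg²⁺]_in) with z = +2.
= (24.1/2) · ln(0.690/0.875) = 12.05 · ln(0.7886)
= 12.05 · (-0.2375) = -2.86 mV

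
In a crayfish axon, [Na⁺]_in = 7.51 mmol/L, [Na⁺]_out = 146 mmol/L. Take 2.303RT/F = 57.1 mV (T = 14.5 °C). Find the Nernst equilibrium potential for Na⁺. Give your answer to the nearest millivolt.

E = (57.1/z) · log₁₀([Na⁺]_out/[Na⁺]_in) with z = +1.
= (57.1/1) · log₁₀(146/7.51) = 57.10 · log₁₀(19.44)
= 57.10 · (1.2887) = 73.59 mV

74 mV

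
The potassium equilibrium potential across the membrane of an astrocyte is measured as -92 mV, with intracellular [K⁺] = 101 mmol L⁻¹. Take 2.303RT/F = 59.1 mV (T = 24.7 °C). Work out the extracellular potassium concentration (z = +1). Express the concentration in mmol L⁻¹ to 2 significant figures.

2.8 mmol L⁻¹

Nernst: E = (59.1/1) · log₁₀([out]/[in]), so log₁₀([out]/[in]) = -92.0 × 1 / 59.1 = -1.5567.
[out]/[in] = 10^(-1.5567) = 0.02775.
[out] = 0.02775 × 101 = 2.803 mmol L⁻¹.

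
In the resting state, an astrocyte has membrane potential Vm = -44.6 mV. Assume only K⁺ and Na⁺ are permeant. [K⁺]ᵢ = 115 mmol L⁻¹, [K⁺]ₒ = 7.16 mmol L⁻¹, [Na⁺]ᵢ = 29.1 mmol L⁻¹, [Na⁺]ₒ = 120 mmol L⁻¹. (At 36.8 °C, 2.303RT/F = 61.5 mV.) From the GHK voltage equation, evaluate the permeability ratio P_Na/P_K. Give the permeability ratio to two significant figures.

0.13

Let α = P_Na/P_K. GHK: Vm = 61.5·log₁₀[(Kₒ + α·Naₒ)/(Kᵢ + α·Naᵢ)].
10^(Vm/61.5) = 10^(-44.6/61.5) = 0.18828
So 0.18828·(Kᵢ + α·Naᵢ) = Kₒ + α·Naₒ → α = (0.18828·115.0 − 7.16) / (120.0 − 0.18828·29.1)
α = (21.65 − 7.16) / (120.0 − 5.479) = 14.49/114.5 = 0.1265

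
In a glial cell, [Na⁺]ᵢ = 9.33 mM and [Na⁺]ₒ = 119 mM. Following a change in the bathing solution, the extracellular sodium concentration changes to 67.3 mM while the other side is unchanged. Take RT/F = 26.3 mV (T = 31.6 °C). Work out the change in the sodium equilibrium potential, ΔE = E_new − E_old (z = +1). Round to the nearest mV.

E_old = (26.3/1)·ln(119/9.33) = 66.96 mV
E_new = (26.3/1)·ln(67.3/9.33) = 51.97 mV
ΔE = 51.97 − (66.96) = -14.99 mV

-15 mV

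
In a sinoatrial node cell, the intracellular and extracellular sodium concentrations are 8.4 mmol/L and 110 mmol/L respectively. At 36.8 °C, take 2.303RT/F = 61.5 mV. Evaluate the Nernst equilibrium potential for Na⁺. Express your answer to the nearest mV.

69 mV

E = (61.5/z) · log₁₀([Na⁺]_out/[Na⁺]_in) with z = +1.
= (61.5/1) · log₁₀(110/8.4) = 61.50 · log₁₀(13.1)
= 61.50 · (1.1171) = 68.70 mV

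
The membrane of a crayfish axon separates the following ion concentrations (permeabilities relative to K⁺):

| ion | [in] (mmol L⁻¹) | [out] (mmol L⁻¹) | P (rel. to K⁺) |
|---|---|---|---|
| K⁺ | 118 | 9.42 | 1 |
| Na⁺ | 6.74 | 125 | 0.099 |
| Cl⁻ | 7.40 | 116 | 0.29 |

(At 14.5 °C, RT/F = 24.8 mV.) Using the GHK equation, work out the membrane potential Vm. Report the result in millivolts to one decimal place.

Vm = 24.8 · ln[(Σ P·[cation]ₒ + Σ P·[anion]ᵢ) / (Σ P·[cation]ᵢ + Σ P·[anion]ₒ)]
Numerator = 1×9.42 + 0.099×125 + 0.29×7.40 = 23.94
Denominator = 1×118 + 0.099×6.74 + 0.29×116 = 152.3
Vm = 24.8 · ln(0.15719) = 24.8 × (-1.8503) = -45.89 mV

-45.9 mV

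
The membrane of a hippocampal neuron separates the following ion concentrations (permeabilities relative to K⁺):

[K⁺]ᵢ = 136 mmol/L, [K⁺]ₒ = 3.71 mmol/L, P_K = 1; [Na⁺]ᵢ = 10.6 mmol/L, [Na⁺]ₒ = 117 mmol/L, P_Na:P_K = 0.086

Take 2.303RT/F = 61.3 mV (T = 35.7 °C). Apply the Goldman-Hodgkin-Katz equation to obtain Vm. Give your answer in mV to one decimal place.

Vm = 61.3 · log₁₀[(Σ P·[cation]ₒ + Σ P·[anion]ᵢ) / (Σ P·[cation]ᵢ + Σ P·[anion]ₒ)]
Numerator = 1×3.71 + 0.086×117 = 13.77
Denominator = 1×136 + 0.086×10.6 = 136.9
Vm = 61.3 · log₁₀(0.10059) = 61.3 × (-0.9974) = -61.14 mV

-61.1 mV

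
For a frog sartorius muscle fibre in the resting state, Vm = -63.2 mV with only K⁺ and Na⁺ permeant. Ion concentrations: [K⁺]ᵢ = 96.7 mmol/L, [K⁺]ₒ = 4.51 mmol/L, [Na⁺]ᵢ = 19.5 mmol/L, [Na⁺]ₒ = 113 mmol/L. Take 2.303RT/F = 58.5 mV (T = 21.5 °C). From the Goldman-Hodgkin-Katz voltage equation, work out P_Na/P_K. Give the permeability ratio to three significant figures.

0.0317

Let α = P_Na/P_K. GHK: Vm = 58.5·log₁₀[(Kₒ + α·Naₒ)/(Kᵢ + α·Naᵢ)].
10^(Vm/58.5) = 10^(-63.2/58.5) = 0.083111
So 0.083111·(Kᵢ + α·Naᵢ) = Kₒ + α·Naₒ → α = (0.083111·96.7 − 4.51) / (113.0 − 0.083111·19.5)
α = (8.037 − 4.51) / (113.0 − 1.621) = 3.527/111.4 = 0.03166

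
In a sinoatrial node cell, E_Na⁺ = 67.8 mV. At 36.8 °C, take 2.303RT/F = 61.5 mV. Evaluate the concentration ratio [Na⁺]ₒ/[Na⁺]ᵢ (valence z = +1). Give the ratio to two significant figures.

log₁₀([out]/[in]) = E·z/(61.5) = 67.8 × 1 / 61.5 = 1.1024
[out]/[in] = 10^(1.1024) = 12.66

13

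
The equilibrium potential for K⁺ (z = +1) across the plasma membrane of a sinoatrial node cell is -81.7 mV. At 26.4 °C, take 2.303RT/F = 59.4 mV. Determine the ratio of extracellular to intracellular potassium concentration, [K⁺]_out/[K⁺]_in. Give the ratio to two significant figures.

0.042

log₁₀([out]/[in]) = E·z/(59.4) = -81.7 × 1 / 59.4 = -1.3754
[out]/[in] = 10^(-1.3754) = 0.04213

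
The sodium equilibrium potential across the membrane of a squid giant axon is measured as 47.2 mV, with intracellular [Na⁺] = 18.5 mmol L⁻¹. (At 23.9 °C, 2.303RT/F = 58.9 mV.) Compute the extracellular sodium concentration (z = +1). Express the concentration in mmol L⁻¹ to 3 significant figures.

Nernst: E = (58.9/1) · log₁₀([out]/[in]), so log₁₀([out]/[in]) = 47.2 × 1 / 58.9 = 0.8014.
[out]/[in] = 10^(0.8014) = 6.329.
[out] = 6.329 × 18.5 = 117.1 mmol L⁻¹.

117 mmol L⁻¹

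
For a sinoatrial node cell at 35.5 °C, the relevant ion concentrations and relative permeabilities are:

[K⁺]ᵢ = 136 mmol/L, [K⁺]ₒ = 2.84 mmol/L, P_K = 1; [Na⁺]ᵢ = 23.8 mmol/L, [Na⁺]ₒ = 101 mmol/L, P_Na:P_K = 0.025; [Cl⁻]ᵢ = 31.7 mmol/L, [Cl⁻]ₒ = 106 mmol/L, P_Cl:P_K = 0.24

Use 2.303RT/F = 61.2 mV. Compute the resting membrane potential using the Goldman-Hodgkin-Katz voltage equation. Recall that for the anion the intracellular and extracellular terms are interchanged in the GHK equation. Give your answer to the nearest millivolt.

Vm = 61.2 · log₁₀[(Σ P·[cation]ₒ + Σ P·[anion]ᵢ) / (Σ P·[cation]ᵢ + Σ P·[anion]ₒ)]
Numerator = 1×2.84 + 0.025×101 + 0.24×31.7 = 12.97
Denominator = 1×136 + 0.025×23.8 + 0.24×106 = 162
Vm = 61.2 · log₁₀(0.080063) = 61.2 × (-1.0966) = -67.11 mV

-67 mV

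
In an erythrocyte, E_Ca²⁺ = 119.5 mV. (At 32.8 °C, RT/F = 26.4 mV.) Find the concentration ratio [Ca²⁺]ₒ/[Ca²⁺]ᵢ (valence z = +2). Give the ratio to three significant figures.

ln([out]/[in]) = E·z/(26.4) = 119.5 × 2 / 26.4 = 9.0530
[out]/[in] = e^(9.0530) = 8544

8540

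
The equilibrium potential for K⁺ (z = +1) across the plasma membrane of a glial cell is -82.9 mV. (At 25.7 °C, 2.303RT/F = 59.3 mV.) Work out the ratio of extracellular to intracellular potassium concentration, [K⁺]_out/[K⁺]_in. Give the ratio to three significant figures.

0.0400

log₁₀([out]/[in]) = E·z/(59.3) = -82.9 × 1 / 59.3 = -1.3980
[out]/[in] = 10^(-1.3980) = 0.04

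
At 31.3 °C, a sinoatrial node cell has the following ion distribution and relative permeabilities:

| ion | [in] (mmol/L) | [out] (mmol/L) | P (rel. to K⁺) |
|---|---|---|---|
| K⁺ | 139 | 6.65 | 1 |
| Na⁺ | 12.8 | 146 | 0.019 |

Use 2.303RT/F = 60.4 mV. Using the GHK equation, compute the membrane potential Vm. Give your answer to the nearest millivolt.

-71 mV

Vm = 60.4 · log₁₀[(Σ P·[cation]ₒ + Σ P·[anion]ᵢ) / (Σ P·[cation]ᵢ + Σ P·[anion]ₒ)]
Numerator = 1×6.65 + 0.019×146 = 9.424
Denominator = 1×139 + 0.019×12.8 = 139.2
Vm = 60.4 · log₁₀(0.06768) = 60.4 × (-1.1695) = -70.64 mV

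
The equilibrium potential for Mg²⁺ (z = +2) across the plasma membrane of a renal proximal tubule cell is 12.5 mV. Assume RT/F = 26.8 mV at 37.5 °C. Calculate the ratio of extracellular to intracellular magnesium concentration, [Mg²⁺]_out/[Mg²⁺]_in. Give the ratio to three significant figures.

ln([out]/[in]) = E·z/(26.8) = 12.5 × 2 / 26.8 = 0.9328
[out]/[in] = e^(0.9328) = 2.542

2.54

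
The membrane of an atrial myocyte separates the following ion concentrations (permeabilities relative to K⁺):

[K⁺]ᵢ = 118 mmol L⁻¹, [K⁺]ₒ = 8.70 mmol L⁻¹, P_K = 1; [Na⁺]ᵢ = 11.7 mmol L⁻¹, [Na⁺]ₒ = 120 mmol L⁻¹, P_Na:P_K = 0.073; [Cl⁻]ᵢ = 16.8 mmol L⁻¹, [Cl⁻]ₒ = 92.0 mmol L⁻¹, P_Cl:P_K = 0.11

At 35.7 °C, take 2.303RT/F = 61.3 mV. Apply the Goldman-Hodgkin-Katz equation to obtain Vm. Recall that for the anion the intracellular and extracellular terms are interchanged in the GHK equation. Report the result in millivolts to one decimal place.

-50.6 mV

Vm = 61.3 · log₁₀[(Σ P·[cation]ₒ + Σ P·[anion]ᵢ) / (Σ P·[cation]ᵢ + Σ P·[anion]ₒ)]
Numerator = 1×8.70 + 0.073×120 + 0.11×16.8 = 19.31
Denominator = 1×118 + 0.073×11.7 + 0.11×92.0 = 129
Vm = 61.3 · log₁₀(0.1497) = 61.3 × (-0.8248) = -50.56 mV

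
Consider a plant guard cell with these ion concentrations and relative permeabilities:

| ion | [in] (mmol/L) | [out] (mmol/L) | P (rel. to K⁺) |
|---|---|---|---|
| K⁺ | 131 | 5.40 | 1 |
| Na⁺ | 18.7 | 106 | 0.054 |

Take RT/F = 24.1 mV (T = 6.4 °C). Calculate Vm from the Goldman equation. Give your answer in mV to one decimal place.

Vm = 24.1 · ln[(Σ P·[cation]ₒ + Σ P·[anion]ᵢ) / (Σ P·[cation]ᵢ + Σ P·[anion]ₒ)]
Numerator = 1×5.40 + 0.054×106 = 11.12
Denominator = 1×131 + 0.054×18.7 = 132
Vm = 24.1 · ln(0.084266) = 24.1 × (-2.4738) = -59.62 mV

-59.6 mV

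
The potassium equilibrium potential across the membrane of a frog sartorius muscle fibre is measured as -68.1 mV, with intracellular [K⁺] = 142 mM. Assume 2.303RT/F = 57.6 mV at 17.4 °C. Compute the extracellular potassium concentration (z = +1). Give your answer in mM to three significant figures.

9.33 mM

Nernst: E = (57.6/1) · log₁₀([out]/[in]), so log₁₀([out]/[in]) = -68.1 × 1 / 57.6 = -1.1823.
[out]/[in] = 10^(-1.1823) = 0.06572.
[out] = 0.06572 × 142 = 9.332 mM.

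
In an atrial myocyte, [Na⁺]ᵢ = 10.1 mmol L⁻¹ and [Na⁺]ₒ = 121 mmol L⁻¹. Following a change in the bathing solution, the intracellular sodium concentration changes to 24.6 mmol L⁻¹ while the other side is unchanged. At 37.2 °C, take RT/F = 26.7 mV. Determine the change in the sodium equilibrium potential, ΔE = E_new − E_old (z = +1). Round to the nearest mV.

-24 mV

E_old = (26.7/1)·ln(121/10.1) = 66.30 mV
E_new = (26.7/1)·ln(121/24.6) = 42.53 mV
ΔE = 42.53 − (66.30) = -23.77 mV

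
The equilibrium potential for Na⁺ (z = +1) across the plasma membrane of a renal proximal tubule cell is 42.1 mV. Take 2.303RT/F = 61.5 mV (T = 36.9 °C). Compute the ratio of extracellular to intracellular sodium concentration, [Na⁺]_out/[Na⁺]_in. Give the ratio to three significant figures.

log₁₀([out]/[in]) = E·z/(61.5) = 42.1 × 1 / 61.5 = 0.6846
[out]/[in] = 10^(0.6846) = 4.837

4.84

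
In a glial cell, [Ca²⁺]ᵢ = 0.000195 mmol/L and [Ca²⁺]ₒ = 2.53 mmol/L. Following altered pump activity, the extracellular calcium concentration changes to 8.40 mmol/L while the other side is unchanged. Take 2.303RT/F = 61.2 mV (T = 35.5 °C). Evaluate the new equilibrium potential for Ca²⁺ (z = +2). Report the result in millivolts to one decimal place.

After the shift: [Ca²⁺]_out = 8.40, [Ca²⁺]_in = 0.000195 mmol/L.
E_new = (61.2/2)·log₁₀(8.40/0.000195) = 30.60 · (4.6342) = 141.81 mV

141.8 mV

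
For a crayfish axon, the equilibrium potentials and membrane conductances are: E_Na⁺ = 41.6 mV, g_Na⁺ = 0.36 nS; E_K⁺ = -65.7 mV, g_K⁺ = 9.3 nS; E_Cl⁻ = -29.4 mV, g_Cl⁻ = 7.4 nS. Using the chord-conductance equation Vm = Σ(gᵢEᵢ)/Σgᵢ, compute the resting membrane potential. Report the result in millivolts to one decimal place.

-47.7 mV

Σ gᵢEᵢ = 0.36·(41.6) + 9.3·(-65.7) + 7.4·(-29.4) = -813.59
Σ gᵢ = 0.36 + 9.3 + 7.4 = 17.06
Vm = -813.59 / 17.06 = -47.69 mV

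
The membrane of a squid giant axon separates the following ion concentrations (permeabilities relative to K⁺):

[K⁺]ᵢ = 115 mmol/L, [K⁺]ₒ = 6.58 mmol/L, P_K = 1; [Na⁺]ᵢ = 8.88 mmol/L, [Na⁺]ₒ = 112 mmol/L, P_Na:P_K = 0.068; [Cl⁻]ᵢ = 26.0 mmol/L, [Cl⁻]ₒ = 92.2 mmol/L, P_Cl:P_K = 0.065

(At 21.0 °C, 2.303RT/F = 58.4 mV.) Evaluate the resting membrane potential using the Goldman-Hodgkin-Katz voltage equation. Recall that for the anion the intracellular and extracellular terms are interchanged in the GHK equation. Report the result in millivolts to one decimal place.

Vm = 58.4 · log₁₀[(Σ P·[cation]ₒ + Σ P·[anion]ᵢ) / (Σ P·[cation]ᵢ + Σ P·[anion]ₒ)]
Numerator = 1×6.58 + 0.068×112 + 0.065×26.0 = 15.89
Denominator = 1×115 + 0.068×8.88 + 0.065×92.2 = 121.6
Vm = 58.4 · log₁₀(0.13064) = 58.4 × (-0.8839) = -51.62 mV

-51.6 mV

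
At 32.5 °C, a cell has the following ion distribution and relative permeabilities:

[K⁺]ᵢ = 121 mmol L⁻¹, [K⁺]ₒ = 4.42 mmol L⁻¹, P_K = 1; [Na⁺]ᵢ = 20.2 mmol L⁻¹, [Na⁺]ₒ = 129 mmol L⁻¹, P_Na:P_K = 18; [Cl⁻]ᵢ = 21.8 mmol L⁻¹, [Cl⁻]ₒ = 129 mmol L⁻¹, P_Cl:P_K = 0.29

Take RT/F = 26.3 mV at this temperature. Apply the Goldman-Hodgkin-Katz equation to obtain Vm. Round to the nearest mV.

Vm = 26.3 · ln[(Σ P·[cation]ₒ + Σ P·[anion]ᵢ) / (Σ P·[cation]ᵢ + Σ P·[anion]ₒ)]
Numerator = 1×4.42 + 18×129 + 0.29×21.8 = 2333
Denominator = 1×121 + 18×20.2 + 0.29×129 = 522
Vm = 26.3 · ln(4.4688) = 26.3 × (1.4971) = 39.37 mV

39 mV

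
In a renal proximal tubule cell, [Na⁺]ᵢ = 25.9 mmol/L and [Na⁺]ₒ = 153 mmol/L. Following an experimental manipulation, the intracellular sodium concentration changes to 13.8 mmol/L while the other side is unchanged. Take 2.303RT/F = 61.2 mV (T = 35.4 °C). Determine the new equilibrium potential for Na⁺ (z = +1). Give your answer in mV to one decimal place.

After the shift: [Na⁺]_out = 153, [Na⁺]_in = 13.8 mmol/L.
E_new = (61.2/1)·log₁₀(153/13.8) = 61.20 · (1.0448) = 63.94 mV

63.9 mV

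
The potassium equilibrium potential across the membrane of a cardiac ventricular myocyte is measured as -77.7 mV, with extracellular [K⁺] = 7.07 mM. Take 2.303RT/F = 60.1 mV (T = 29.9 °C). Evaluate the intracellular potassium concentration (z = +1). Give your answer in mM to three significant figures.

139 mM

Nernst: E = (60.1/1) · log₁₀([out]/[in]), so log₁₀([out]/[in]) = -77.7 × 1 / 60.1 = -1.2928.
[out]/[in] = 10^(-1.2928) = 0.05095.
[in] = 7.07 / 0.05095 = 138.8 mM.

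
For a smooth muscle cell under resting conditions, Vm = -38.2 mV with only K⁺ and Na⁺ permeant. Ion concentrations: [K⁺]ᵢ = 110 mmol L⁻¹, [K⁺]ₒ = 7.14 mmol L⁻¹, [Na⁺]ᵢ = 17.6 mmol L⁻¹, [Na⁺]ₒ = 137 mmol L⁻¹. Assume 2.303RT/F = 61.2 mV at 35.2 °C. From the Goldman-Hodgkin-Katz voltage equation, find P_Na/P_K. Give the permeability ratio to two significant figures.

0.14

Let α = P_Na/P_K. GHK: Vm = 61.2·log₁₀[(Kₒ + α·Naₒ)/(Kᵢ + α·Naᵢ)].
10^(Vm/61.2) = 10^(-38.2/61.2) = 0.23758
So 0.23758·(Kᵢ + α·Naᵢ) = Kₒ + α·Naₒ → α = (0.23758·110.0 − 7.14) / (137.0 − 0.23758·17.6)
α = (26.13 − 7.14) / (137.0 − 4.181) = 18.99/132.8 = 0.143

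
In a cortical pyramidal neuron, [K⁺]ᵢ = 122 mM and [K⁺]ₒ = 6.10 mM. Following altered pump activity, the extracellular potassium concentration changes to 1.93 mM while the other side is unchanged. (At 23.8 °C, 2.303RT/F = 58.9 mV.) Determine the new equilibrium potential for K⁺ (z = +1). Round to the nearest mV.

-106 mV

After the shift: [K⁺]_out = 1.93, [K⁺]_in = 122 mM.
E_new = (58.9/1)·log₁₀(1.93/122) = 58.90 · (-1.8008) = -106.07 mV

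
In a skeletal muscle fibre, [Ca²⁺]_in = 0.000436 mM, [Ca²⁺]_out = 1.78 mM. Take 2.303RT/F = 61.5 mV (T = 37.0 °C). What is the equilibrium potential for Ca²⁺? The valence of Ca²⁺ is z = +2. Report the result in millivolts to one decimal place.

E = (61.5/z) · log₁₀([Ca²⁺]_out/[Ca²⁺]_in) with z = +2.
= (61.5/2) · log₁₀(1.78/0.000436) = 30.75 · log₁₀(4083)
= 30.75 · (3.6109) = 111.04 mV

111.0 mV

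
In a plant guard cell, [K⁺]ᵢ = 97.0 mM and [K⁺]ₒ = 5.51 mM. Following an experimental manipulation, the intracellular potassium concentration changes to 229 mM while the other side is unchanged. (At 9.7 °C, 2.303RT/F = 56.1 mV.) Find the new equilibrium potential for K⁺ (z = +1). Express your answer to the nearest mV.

-91 mV

After the shift: [K⁺]_out = 5.51, [K⁺]_in = 229 mM.
E_new = (56.1/1)·log₁₀(5.51/229) = 56.10 · (-1.6187) = -90.81 mV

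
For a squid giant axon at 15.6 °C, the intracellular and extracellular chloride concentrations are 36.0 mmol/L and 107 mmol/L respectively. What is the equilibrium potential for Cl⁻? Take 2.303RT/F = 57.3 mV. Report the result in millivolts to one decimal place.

E = (57.3/z) · log₁₀([Cl⁻]_out/[Cl⁻]_in) with z = -1.
For an anion, dividing by z = -1 reverses the sign.
= (57.3/-1) · log₁₀(107/36.0) = -57.30 · log₁₀(2.972)
= -57.30 · (0.4731) = -27.11 mV

-27.1 mV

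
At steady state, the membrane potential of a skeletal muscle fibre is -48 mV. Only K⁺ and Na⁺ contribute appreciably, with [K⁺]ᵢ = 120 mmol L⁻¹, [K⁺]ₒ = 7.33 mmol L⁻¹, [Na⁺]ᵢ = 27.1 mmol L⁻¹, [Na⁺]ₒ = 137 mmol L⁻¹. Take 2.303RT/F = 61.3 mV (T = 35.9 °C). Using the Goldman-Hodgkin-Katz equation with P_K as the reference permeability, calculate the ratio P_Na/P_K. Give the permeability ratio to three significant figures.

Let α = P_Na/P_K. GHK: Vm = 61.3·log₁₀[(Kₒ + α·Naₒ)/(Kᵢ + α·Naᵢ)].
10^(Vm/61.3) = 10^(-48.0/61.3) = 0.1648
So 0.1648·(Kᵢ + α·Naᵢ) = Kₒ + α·Naₒ → α = (0.1648·120.0 − 7.33) / (137.0 − 0.1648·27.1)
α = (19.78 − 7.33) / (137.0 − 4.466) = 12.45/132.5 = 0.09391

0.0939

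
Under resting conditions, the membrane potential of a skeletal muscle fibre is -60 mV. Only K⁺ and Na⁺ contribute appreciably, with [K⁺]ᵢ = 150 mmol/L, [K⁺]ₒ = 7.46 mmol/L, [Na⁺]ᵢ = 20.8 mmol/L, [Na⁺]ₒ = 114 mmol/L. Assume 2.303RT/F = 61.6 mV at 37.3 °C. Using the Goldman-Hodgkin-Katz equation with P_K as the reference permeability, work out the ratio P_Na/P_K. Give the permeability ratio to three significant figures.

0.0757

Let α = P_Na/P_K. GHK: Vm = 61.6·log₁₀[(Kₒ + α·Naₒ)/(Kᵢ + α·Naᵢ)].
10^(Vm/61.6) = 10^(-60.0/61.6) = 0.10616
So 0.10616·(Kᵢ + α·Naᵢ) = Kₒ + α·Naₒ → α = (0.10616·150.0 − 7.46) / (114.0 − 0.10616·20.8)
α = (15.92 − 7.46) / (114.0 − 2.208) = 8.464/111.8 = 0.07572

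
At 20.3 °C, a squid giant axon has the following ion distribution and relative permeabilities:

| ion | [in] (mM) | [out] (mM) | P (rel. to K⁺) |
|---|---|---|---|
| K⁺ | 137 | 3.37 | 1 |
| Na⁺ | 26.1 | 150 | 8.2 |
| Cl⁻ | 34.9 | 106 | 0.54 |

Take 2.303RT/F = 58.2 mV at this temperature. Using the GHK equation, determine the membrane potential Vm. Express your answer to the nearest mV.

28 mV

Vm = 58.2 · log₁₀[(Σ P·[cation]ₒ + Σ P·[anion]ᵢ) / (Σ P·[cation]ᵢ + Σ P·[anion]ₒ)]
Numerator = 1×3.37 + 8.2×150 + 0.54×34.9 = 1252
Denominator = 1×137 + 8.2×26.1 + 0.54×106 = 408.3
Vm = 58.2 · log₁₀(3.0672) = 58.2 × (0.4867) = 28.33 mV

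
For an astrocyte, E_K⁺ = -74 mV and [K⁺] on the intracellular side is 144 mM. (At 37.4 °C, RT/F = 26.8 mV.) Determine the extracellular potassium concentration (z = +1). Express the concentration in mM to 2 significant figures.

9.1 mM

Nernst: E = (26.8/1) · ln([out]/[in]), so ln([out]/[in]) = -74.0 × 1 / 26.8 = -2.7612.
[out]/[in] = e^(-2.7612) = 0.06322.
[out] = 0.06322 × 144 = 9.103 mM.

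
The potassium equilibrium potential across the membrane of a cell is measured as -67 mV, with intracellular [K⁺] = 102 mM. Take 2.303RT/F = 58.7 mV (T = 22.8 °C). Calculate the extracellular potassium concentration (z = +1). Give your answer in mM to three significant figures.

Nernst: E = (58.7/1) · log₁₀([out]/[in]), so log₁₀([out]/[in]) = -67.0 × 1 / 58.7 = -1.1414.
[out]/[in] = 10^(-1.1414) = 0.07221.
[out] = 0.07221 × 102 = 7.366 mM.

7.37 mM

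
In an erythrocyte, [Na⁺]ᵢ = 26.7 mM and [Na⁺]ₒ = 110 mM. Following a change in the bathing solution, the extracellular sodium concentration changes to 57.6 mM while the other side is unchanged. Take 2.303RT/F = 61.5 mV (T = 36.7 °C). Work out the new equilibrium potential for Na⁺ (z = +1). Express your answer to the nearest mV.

After the shift: [Na⁺]_out = 57.6, [Na⁺]_in = 26.7 mM.
E_new = (61.5/1)·log₁₀(57.6/26.7) = 61.50 · (0.3339) = 20.54 mV

21 mV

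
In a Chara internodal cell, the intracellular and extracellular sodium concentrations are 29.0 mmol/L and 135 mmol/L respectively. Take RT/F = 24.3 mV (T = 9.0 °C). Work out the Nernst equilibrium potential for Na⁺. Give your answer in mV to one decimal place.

E = (24.3/z) · ln([Na⁺]_out/[Na⁺]_in) with z = +1.
= (24.3/1) · ln(135/29.0) = 24.30 · ln(4.655)
= 24.30 · (1.5380) = 37.37 mV

37.4 mV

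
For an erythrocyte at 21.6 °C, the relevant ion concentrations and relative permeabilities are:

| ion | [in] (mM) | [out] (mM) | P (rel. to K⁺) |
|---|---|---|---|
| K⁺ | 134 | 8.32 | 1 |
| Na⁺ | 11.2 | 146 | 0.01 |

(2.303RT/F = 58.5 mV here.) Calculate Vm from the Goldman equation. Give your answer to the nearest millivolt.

Vm = 58.5 · log₁₀[(Σ P·[cation]ₒ + Σ P·[anion]ᵢ) / (Σ P·[cation]ᵢ + Σ P·[anion]ₒ)]
Numerator = 1×8.32 + 0.01×146 = 9.78
Denominator = 1×134 + 0.01×11.2 = 134.1
Vm = 58.5 · log₁₀(0.072924) = 58.5 × (-1.1371) = -66.52 mV

-67 mV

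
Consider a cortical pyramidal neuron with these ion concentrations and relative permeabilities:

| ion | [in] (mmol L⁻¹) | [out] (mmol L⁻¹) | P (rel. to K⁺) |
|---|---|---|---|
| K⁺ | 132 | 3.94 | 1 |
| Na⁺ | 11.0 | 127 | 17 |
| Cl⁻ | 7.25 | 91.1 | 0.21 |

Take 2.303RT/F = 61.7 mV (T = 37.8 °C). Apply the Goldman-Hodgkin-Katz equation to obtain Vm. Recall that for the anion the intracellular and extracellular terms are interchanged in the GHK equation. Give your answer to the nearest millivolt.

Vm = 61.7 · log₁₀[(Σ P·[cation]ₒ + Σ P·[anion]ᵢ) / (Σ P·[cation]ᵢ + Σ P·[anion]ₒ)]
Numerator = 1×3.94 + 17×127 + 0.21×7.25 = 2164
Denominator = 1×132 + 17×11.0 + 0.21×91.1 = 338.1
Vm = 61.7 · log₁₀(6.4013) = 61.7 × (0.8063) = 49.75 mV

50 mV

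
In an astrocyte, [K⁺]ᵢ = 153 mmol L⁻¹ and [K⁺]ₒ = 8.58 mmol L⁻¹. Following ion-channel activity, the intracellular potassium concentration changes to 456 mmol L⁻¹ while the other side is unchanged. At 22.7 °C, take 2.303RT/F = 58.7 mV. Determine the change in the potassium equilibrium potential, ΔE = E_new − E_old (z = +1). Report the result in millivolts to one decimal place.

E_old = (58.7/1)·log₁₀(8.58/153) = -73.45 mV
E_new = (58.7/1)·log₁₀(8.58/456) = -101.29 mV
ΔE = -101.29 − (-73.45) = -27.84 mV

-27.8 mV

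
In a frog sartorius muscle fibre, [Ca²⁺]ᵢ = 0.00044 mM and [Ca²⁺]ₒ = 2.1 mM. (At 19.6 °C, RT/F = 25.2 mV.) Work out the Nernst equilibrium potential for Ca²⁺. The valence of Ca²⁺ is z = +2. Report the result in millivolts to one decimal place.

106.7 mV

E = (25.2/z) · ln([Ca²⁺]_out/[Ca²⁺]_in) with z = +2.
= (25.2/2) · ln(2.1/0.00044) = 12.60 · ln(4773)
= 12.60 · (8.4707) = 106.73 mV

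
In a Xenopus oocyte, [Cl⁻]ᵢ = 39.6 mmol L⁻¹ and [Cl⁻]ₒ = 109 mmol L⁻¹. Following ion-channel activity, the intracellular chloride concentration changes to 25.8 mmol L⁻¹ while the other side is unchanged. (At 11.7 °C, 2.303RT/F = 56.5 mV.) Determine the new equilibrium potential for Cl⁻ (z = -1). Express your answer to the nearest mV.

-35 mV

After the shift: [Cl⁻]_out = 109, [Cl⁻]_in = 25.8 mmol L⁻¹.
E_new = (56.5/-1)·log₁₀(109/25.8) = -56.50 · (0.6258) = -35.36 mV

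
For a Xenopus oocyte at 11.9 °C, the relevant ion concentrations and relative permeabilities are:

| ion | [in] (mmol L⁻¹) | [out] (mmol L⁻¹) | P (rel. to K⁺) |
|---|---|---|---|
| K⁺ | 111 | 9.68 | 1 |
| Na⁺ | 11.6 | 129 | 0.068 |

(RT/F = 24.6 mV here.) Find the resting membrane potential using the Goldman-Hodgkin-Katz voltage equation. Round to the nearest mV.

-44 mV

Vm = 24.6 · ln[(Σ P·[cation]ₒ + Σ P·[anion]ᵢ) / (Σ P·[cation]ᵢ + Σ P·[anion]ₒ)]
Numerator = 1×9.68 + 0.068×129 = 18.45
Denominator = 1×111 + 0.068×11.6 = 111.8
Vm = 24.6 · ln(0.16506) = 24.6 × (-1.8014) = -44.32 mV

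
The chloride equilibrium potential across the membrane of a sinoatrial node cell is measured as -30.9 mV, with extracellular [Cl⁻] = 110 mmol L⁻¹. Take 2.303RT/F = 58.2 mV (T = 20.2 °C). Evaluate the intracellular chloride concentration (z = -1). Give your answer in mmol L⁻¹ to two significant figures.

Nernst: E = (58.2/-1) · log₁₀([out]/[in]), so log₁₀([out]/[in]) = -30.9 × -1 / 58.2 = 0.5309.
[out]/[in] = 10^(0.5309) = 3.396.
[in] = 110 / 3.396 = 32.39 mmol L⁻¹.

32 mmol L⁻¹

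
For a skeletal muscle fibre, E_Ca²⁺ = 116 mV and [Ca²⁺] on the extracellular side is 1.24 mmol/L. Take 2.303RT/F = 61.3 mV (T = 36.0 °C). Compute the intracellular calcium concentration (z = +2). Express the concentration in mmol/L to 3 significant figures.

0.000204 mmol/L

Nernst: E = (61.3/2) · log₁₀([out]/[in]), so log₁₀([out]/[in]) = 116.0 × 2 / 61.3 = 3.7847.
[out]/[in] = 10^(3.7847) = 6091.
[in] = 1.24 / 6091 = 0.0002036 mmol/L.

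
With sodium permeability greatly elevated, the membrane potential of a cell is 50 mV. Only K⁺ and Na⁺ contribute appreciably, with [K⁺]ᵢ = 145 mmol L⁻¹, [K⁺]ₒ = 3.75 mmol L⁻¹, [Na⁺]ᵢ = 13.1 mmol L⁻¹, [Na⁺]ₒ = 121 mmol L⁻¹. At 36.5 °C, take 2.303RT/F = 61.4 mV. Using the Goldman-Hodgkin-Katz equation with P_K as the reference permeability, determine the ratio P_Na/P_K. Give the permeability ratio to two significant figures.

26

Let α = P_Na/P_K. GHK: Vm = 61.4·log₁₀[(Kₒ + α·Naₒ)/(Kᵢ + α·Naᵢ)].
10^(Vm/61.4) = 10^(50.0/61.4) = 6.5213
So 6.5213·(Kᵢ + α·Naᵢ) = Kₒ + α·Naₒ → α = (6.5213·145.0 − 3.75) / (121.0 − 6.5213·13.1)
α = (945.6 − 3.75) / (121.0 − 85.43) = 941.8/35.57 = 26.48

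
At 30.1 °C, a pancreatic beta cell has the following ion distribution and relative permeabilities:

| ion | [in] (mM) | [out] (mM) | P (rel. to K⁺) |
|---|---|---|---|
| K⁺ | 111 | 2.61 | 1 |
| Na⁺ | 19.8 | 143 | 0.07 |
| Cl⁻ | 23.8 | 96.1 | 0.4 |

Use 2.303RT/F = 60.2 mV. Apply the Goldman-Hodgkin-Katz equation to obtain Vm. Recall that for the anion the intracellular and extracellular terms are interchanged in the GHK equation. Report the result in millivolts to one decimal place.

-50.2 mV

Vm = 60.2 · log₁₀[(Σ P·[cation]ₒ + Σ P·[anion]ᵢ) / (Σ P·[cation]ᵢ + Σ P·[anion]ₒ)]
Numerator = 1×2.61 + 0.07×143 + 0.4×23.8 = 22.14
Denominator = 1×111 + 0.07×19.8 + 0.4×96.1 = 150.8
Vm = 60.2 · log₁₀(0.14679) = 60.2 × (-0.8333) = -50.16 mV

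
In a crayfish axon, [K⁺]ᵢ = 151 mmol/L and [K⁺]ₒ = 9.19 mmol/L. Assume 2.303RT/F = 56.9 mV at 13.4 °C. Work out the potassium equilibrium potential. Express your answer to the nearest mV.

-69 mV

E = (56.9/z) · log₁₀([K⁺]_out/[K⁺]_in) with z = +1.
= (56.9/1) · log₁₀(9.19/151) = 56.90 · log₁₀(0.06086)
= 56.90 · (-1.2157) = -69.17 mV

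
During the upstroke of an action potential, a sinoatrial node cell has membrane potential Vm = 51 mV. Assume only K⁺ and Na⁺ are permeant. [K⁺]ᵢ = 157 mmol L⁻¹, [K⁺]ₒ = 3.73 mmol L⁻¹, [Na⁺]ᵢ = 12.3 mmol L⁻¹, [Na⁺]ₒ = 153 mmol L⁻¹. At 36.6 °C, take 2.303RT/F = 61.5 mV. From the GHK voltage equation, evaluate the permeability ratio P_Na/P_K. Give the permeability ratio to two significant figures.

Let α = P_Na/P_K. GHK: Vm = 61.5·log₁₀[(Kₒ + α·Naₒ)/(Kᵢ + α·Naᵢ)].
10^(Vm/61.5) = 10^(51.0/61.5) = 6.7494
So 6.7494·(Kᵢ + α·Naᵢ) = Kₒ + α·Naₒ → α = (6.7494·157.0 − 3.73) / (153.0 − 6.7494·12.3)
α = (1060 − 3.73) / (153.0 − 83.02) = 1056/69.98 = 15.09

15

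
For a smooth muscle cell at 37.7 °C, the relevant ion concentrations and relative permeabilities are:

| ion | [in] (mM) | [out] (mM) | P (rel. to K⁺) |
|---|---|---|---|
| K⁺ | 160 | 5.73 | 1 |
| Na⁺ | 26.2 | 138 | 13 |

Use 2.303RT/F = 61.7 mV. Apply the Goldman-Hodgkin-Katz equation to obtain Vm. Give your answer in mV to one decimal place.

Vm = 61.7 · log₁₀[(Σ P·[cation]ₒ + Σ P·[anion]ᵢ) / (Σ P·[cation]ᵢ + Σ P·[anion]ₒ)]
Numerator = 1×5.73 + 13×138 = 1800
Denominator = 1×160 + 13×26.2 = 500.6
Vm = 61.7 · log₁₀(3.5951) = 61.7 × (0.5557) = 34.29 mV

34.3 mV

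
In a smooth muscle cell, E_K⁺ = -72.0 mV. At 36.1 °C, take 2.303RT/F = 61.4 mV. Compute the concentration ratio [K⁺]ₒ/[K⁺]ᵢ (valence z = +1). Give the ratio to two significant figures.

log₁₀([out]/[in]) = E·z/(61.4) = -72.0 × 1 / 61.4 = -1.1726
[out]/[in] = 10^(-1.1726) = 0.0672

0.067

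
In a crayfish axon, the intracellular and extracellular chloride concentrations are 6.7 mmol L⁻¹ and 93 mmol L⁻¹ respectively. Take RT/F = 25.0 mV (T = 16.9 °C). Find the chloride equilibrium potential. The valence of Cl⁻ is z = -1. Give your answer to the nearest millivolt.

-66 mV

E = (25.0/z) · ln([Cl⁻]_out/[Cl⁻]_in) with z = -1.
For an anion, dividing by z = -1 reverses the sign.
= (25.0/-1) · ln(93/6.7) = -25.00 · ln(13.88)
= -25.00 · (2.6305) = -65.76 mV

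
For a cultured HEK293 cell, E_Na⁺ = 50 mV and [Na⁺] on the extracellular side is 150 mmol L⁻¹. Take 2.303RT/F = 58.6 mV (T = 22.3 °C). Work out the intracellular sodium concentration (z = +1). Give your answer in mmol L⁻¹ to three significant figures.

21.0 mmol L⁻¹

Nernst: E = (58.6/1) · log₁₀([out]/[in]), so log₁₀([out]/[in]) = 50.0 × 1 / 58.6 = 0.8532.
[out]/[in] = 10^(0.8532) = 7.133.
[in] = 150 / 7.133 = 21.03 mmol L⁻¹.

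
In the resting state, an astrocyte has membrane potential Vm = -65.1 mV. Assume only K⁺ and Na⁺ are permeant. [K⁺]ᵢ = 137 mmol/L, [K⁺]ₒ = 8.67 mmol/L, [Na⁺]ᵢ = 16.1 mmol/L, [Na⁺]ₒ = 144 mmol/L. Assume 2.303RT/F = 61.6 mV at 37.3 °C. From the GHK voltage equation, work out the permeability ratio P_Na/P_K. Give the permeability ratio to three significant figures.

Let α = P_Na/P_K. GHK: Vm = 61.6·log₁₀[(Kₒ + α·Naₒ)/(Kᵢ + α·Naᵢ)].
10^(Vm/61.6) = 10^(-65.1/61.6) = 0.087737
So 0.087737·(Kᵢ + α·Naᵢ) = Kₒ + α·Naₒ → α = (0.087737·137.0 − 8.67) / (144.0 − 0.087737·16.1)
α = (12.02 − 8.67) / (144.0 − 1.413) = 3.35/142.6 = 0.02349

0.0235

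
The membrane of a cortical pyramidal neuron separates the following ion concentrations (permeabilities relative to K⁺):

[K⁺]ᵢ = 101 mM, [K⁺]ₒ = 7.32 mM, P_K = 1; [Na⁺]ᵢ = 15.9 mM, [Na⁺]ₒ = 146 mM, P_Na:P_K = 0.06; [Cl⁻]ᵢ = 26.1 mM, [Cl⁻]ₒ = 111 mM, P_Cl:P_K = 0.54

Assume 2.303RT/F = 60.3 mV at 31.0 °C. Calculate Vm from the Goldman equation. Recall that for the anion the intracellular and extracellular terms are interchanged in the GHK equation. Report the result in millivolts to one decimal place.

-44.0 mV

Vm = 60.3 · log₁₀[(Σ P·[cation]ₒ + Σ P·[anion]ᵢ) / (Σ P·[cation]ᵢ + Σ P·[anion]ₒ)]
Numerator = 1×7.32 + 0.06×146 + 0.54×26.1 = 30.17
Denominator = 1×101 + 0.06×15.9 + 0.54×111 = 161.9
Vm = 60.3 · log₁₀(0.18638) = 60.3 × (-0.7296) = -43.99 mV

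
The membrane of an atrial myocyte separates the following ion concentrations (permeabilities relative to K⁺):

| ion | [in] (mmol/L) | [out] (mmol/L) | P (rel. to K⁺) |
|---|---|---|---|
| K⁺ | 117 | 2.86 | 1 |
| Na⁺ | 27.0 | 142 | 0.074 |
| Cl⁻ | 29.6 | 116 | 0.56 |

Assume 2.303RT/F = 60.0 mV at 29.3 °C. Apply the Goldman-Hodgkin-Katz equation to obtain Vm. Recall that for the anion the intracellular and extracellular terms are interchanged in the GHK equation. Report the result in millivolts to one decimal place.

-47.3 mV

Vm = 60.0 · log₁₀[(Σ P·[cation]ₒ + Σ P·[anion]ᵢ) / (Σ P·[cation]ᵢ + Σ P·[anion]ₒ)]
Numerator = 1×2.86 + 0.074×142 + 0.56×29.6 = 29.94
Denominator = 1×117 + 0.074×27.0 + 0.56×116 = 184
Vm = 60.0 · log₁₀(0.16278) = 60.0 × (-0.7884) = -47.30 mV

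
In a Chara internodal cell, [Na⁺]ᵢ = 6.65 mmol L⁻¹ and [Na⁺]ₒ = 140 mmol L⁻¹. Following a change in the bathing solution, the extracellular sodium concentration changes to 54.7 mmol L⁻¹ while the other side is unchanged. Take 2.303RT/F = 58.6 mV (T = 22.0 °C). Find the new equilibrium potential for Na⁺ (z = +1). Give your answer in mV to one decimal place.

53.6 mV

After the shift: [Na⁺]_out = 54.7, [Na⁺]_in = 6.65 mmol L⁻¹.
E_new = (58.6/1)·log₁₀(54.7/6.65) = 58.60 · (0.9152) = 53.63 mV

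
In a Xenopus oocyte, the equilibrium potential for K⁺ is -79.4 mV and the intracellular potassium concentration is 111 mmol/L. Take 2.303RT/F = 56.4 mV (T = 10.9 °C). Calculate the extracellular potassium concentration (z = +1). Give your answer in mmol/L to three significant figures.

4.34 mmol/L

Nernst: E = (56.4/1) · log₁₀([out]/[in]), so log₁₀([out]/[in]) = -79.4 × 1 / 56.4 = -1.4078.
[out]/[in] = 10^(-1.4078) = 0.0391.
[out] = 0.0391 × 111 = 4.34 mmol/L.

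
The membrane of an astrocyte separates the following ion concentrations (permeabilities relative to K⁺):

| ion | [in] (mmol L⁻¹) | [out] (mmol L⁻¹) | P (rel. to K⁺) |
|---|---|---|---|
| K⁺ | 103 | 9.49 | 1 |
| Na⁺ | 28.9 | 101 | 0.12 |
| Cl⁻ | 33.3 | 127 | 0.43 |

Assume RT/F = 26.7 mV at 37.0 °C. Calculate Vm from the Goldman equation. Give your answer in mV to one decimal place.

-40.1 mV

Vm = 26.7 · ln[(Σ P·[cation]ₒ + Σ P·[anion]ᵢ) / (Σ P·[cation]ᵢ + Σ P·[anion]ₒ)]
Numerator = 1×9.49 + 0.12×101 + 0.43×33.3 = 35.93
Denominator = 1×103 + 0.12×28.9 + 0.43×127 = 161.1
Vm = 26.7 · ln(0.22305) = 26.7 × (-1.5003) = -40.06 mV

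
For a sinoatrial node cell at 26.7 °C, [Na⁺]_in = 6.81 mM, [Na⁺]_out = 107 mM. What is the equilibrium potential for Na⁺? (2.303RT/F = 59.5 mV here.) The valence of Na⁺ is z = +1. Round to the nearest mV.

71 mV

E = (59.5/z) · log₁₀([Na⁺]_out/[Na⁺]_in) with z = +1.
= (59.5/1) · log₁₀(107/6.81) = 59.50 · log₁₀(15.71)
= 59.50 · (1.1962) = 71.18 mV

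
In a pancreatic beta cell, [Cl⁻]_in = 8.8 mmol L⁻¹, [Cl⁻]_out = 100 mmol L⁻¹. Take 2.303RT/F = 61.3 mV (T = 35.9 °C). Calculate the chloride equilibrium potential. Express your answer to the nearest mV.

E = (61.3/z) · log₁₀([Cl⁻]_out/[Cl⁻]_in) with z = -1.
For an anion, dividing by z = -1 reverses the sign.
= (61.3/-1) · log₁₀(100/8.8) = -61.30 · log₁₀(11.36)
= -61.30 · (1.0555) = -64.70 mV

-65 mV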